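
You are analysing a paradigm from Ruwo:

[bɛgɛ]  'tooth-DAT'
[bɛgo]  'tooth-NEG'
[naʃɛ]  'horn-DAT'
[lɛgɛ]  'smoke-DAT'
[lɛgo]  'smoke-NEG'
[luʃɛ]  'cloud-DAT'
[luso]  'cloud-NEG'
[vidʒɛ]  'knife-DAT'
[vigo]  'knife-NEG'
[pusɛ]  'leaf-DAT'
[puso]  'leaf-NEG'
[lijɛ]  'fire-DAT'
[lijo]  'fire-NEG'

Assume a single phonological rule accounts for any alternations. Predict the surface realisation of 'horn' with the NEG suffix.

In [luʃɛ] and [luso] the final segment of 'cloud' alternates: [ʃ] ~ [s].
But 'leaf' keeps [s] in both environments ([pusɛ], [puso]), so there is no rule changing /s/ to [ʃ] before the DAT suffix.
The underlying segment must be /ʃ/; palato-alveolar /dʒ/ and /ʃ/ become [g] and [s] when no front vowel follows, yielding [s] there.
The one attested form of 'horn', [naʃɛ], shows underlying /naʃ/. Applying the same rule when no front vowel follows gives [naso].

[naso]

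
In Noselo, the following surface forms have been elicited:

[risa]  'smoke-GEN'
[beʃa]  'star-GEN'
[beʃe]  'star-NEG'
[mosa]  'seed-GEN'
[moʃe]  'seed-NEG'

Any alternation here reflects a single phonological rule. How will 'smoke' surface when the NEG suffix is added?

[riʃe]

In [mosa] and [moʃe] the final segment of 'seed' alternates: [s] ~ [ʃ].
Compare 'star', with invariant [ʃ] in [beʃa] and [beʃe]: an analysis with underlying /ʃ/ and a rule producing [s] before the GEN suffix would wrongly predict alternation here too.
Therefore /s/ is basic and [ʃ] is derived by palatalization before a front vowel (/s/ becomes palato-alveolar [ʃ] before a front vowel).
From [risa] the stem 'smoke' is /ris/; before a front vowel this yields [riʃe].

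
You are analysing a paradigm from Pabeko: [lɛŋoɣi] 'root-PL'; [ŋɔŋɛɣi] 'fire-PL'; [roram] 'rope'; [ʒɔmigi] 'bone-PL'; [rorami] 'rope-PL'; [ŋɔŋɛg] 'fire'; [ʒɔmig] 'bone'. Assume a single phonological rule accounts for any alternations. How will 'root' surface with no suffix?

[lɛŋog]

The root 'fire' surfaces as [ŋɔŋɛɣi] and [ŋɔŋɛg], with a stem-final [ɣ] ~ [g] alternation.
If /g/ were underlying and a rule turned it into [ɣ] before the PL suffix, 'bone' would also alternate; but it has [g] in both [ʒɔmigi] and [ʒɔmig].
The alternation reflects word-final hardening: voiced fricatives become stops word-finally. /ɣ/ is underlying.
The one attested form of 'root', [lɛŋoɣi], shows underlying /lɛŋoɣ/. Applying the same rule word-finally gives [lɛŋog].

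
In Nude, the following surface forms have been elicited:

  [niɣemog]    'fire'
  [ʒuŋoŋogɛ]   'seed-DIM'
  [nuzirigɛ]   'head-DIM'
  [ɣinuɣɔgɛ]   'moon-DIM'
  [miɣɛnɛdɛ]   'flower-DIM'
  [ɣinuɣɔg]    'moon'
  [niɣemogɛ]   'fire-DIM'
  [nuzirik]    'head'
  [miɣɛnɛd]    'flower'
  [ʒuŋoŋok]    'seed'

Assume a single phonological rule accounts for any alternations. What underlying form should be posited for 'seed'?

In [ʒuŋoŋok] and [ʒuŋoŋogɛ] the final segment of 'seed' alternates: [k] ~ [g].
Compare 'fire', with invariant [g] in [niɣemog] and [niɣemogɛ]: an analysis with underlying /g/ and a rule producing [k] in isolation would wrongly predict alternation here too.
Therefore /k/ is basic and [g] is derived by intervocalic voicing (voiceless stops become voiced between vowels).
Hence 'seed' is /ʒuŋoŋok/ underlyingly.

/ʒuŋoŋok/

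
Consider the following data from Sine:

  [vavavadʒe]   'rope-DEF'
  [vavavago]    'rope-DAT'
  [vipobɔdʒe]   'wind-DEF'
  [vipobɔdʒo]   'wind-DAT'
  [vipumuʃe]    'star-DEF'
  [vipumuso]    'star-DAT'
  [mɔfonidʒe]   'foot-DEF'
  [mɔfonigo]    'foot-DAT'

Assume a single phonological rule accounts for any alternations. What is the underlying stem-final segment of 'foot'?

The root 'foot' surfaces as [mɔfonidʒe] and [mɔfonigo], with a stem-final [dʒ] ~ [g] alternation.
Compare 'wind', with invariant [dʒ] in [vipobɔdʒe] and [vipobɔdʒo]: an analysis with underlying /dʒ/ and a rule producing [g] before the DAT suffix would wrongly predict alternation here too.
The alternation reflects palatalization before a front vowel: /g/ and /s/ become palato-alveolar [dʒ] and [ʃ] before a front vowel. /g/ is underlying.

/g/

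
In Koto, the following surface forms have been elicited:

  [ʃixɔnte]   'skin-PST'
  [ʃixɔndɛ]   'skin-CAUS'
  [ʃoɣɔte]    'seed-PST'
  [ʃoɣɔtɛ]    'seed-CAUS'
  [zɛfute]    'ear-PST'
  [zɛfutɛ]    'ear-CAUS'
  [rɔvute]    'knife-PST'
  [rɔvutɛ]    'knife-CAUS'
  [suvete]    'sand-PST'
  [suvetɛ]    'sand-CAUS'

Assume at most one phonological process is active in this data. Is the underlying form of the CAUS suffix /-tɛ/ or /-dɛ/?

/-dɛ/

The CAUS morpheme has two allomorphs, [-dɛ] and [-tɛ].
By contrast the PST suffix keeps its initial [t] throughout — that segment must be underlying.
The CAUS suffix is therefore /-dɛ/ underlyingly, with post-vocalic devoicing: voiced stops become voiceless after a vowel.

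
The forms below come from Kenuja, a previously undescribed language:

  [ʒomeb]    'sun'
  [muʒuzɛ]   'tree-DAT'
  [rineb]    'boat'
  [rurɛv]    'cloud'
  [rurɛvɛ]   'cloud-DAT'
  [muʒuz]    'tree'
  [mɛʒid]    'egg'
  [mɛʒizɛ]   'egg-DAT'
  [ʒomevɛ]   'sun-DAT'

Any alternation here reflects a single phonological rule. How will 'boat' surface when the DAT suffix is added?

[rinevɛ]

'sun' shows [b] ~ [v] at the end of the stem ([ʒomeb] vs [ʒomevɛ]).
The stem 'cloud' ([rurɛv], [rurɛvɛ]) shows [v] unchanged in both environments, so [v] cannot be basic with [b] derived in isolation.
Therefore /b/ is basic and [v] is derived by intervocalic spirantization (voiced stops become fricatives between vowels).
From [rineb] the stem 'boat' is /rineb/; between vowels this yields [rinevɛ].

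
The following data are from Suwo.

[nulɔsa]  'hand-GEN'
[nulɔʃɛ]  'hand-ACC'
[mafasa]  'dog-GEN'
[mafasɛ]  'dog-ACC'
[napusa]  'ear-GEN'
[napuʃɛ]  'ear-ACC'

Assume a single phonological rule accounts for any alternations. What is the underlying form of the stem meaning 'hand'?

/nulɔʃ/

In [nulɔsa] and [nulɔʃɛ] the final segment of 'hand' alternates: [s] ~ [ʃ].
Compare 'dog', with invariant [s] in [mafasa] and [mafasɛ]: an analysis with underlying /s/ and a rule producing [ʃ] before the ACC suffix would wrongly predict alternation here too.
So /ʃ/ is underlying, and a rule of depalatalization — palato-alveolar /ʃ/ becomes [s] when no front vowel follows — gives [s].
So 'hand' = /nulɔʃ/.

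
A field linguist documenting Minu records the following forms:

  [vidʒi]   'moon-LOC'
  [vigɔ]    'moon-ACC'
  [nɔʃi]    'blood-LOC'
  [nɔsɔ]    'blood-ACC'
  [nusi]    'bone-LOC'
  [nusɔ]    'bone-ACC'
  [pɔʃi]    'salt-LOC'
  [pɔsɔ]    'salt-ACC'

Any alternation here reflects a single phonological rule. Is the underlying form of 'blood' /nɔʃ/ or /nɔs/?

'blood' shows [ʃ] ~ [s] at the end of the stem ([nɔʃi] vs [nɔsɔ]).
Compare 'bone', with invariant [s] in [nusi] and [nusɔ]: an analysis with underlying /s/ and a rule producing [ʃ] before the LOC suffix would wrongly predict alternation here too.
Therefore /ʃ/ is basic and [s] is derived by depalatalization (palato-alveolar /dʒ/ and /ʃ/ become [g] and [s] when no front vowel follows).

/nɔʃ/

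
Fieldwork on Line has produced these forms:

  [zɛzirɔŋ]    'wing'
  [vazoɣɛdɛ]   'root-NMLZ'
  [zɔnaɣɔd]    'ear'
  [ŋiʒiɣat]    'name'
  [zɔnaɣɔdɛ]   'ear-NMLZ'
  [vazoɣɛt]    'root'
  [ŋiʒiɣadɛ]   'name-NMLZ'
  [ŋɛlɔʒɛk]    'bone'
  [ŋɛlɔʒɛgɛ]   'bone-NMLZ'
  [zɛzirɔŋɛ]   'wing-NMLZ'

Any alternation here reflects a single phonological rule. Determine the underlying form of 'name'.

/ŋiʒiɣat/

The stem for 'name' ends in [d] in [ŋiʒiɣadɛ] but [t] in [ŋiʒiɣat].
But 'ear' keeps [d] in both environments ([zɔnaɣɔdɛ], [zɔnaɣɔd]), so there is no rule changing /d/ to [t] in isolation.
Therefore /t/ is basic and [d] is derived by intervocalic voicing (voiceless stops become voiced between vowels).
Hence 'name' is /ŋiʒiɣat/ underlyingly.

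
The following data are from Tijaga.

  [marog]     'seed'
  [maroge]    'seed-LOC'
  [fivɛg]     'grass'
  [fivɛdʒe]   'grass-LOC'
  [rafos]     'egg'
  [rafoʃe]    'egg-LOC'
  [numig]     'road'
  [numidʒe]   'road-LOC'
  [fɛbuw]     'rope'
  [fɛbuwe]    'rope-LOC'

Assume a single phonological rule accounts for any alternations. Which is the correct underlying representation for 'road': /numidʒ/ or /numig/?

/numidʒ/

In [numig] and [numidʒe] the final segment of 'road' alternates: [g] ~ [dʒ].
But 'seed' keeps [g] in both environments ([marog], [maroge]), so there is no rule changing /g/ to [dʒ] before the LOC suffix.
The underlying segment must be /dʒ/; palato-alveolar /dʒ/ and /ʃ/ become [g] and [s] when no front vowel follows, yielding [g] there.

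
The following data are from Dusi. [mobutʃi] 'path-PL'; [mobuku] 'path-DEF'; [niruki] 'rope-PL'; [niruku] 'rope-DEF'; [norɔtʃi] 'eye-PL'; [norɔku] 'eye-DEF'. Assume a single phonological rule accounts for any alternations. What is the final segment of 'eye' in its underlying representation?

The root 'eye' surfaces as [norɔtʃi] and [norɔku], with a stem-final [tʃ] ~ [k] alternation.
But 'rope' keeps [k] in both environments ([niruki], [niruku]), so there is no rule changing /k/ to [tʃ] before the PL suffix.
Therefore /tʃ/ is basic and [k] is derived by depalatalization (palato-alveolar /tʃ/ becomes [k] when no front vowel follows).

/tʃ/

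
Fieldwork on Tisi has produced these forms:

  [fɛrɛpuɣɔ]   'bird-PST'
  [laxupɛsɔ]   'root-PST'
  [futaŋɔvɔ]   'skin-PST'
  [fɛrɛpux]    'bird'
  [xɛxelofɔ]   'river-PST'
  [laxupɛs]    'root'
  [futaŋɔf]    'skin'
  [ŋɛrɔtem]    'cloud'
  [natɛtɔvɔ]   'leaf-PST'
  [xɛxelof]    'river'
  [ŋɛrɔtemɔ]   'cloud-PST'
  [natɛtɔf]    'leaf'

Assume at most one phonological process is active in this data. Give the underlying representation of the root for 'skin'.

The stem for 'skin' ends in [f] in [futaŋɔf] but [v] in [futaŋɔvɔ].
If /f/ were underlying and a rule turned it into [v] before the PST suffix, 'river' would also alternate; but it has [f] in both [xɛxelof] and [xɛxelofɔ].
The alternation reflects word-final obstruent devoicing: voiced obstruents become voiceless word-finally. /v/ is underlying.

/futaŋɔv/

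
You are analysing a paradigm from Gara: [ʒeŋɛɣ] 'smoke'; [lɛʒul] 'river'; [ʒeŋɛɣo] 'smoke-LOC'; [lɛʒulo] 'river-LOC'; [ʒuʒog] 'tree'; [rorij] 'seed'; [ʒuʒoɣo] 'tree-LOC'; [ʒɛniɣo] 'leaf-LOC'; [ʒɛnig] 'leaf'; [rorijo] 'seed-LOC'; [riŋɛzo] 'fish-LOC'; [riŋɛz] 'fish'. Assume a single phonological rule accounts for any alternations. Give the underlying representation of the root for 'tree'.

The root 'tree' surfaces as [ʒuʒoɣo] and [ʒuʒog], with a stem-final [ɣ] ~ [g] alternation.
If /ɣ/ were underlying and a rule turned it into [g] in isolation, 'smoke' would also alternate; but it has [ɣ] in both [ʒeŋɛɣo] and [ʒeŋɛɣ].
The alternation reflects intervocalic spirantization: voiced stops become fricatives between vowels. /g/ is underlying.
So 'tree' = /ʒuʒog/.

/ʒuʒog/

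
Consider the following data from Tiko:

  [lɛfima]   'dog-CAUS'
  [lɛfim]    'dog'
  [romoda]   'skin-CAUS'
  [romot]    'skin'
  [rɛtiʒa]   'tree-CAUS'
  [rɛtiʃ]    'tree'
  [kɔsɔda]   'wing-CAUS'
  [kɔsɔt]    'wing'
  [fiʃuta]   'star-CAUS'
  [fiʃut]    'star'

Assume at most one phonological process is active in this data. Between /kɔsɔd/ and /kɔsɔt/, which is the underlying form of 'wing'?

/kɔsɔd/

The stem for 'wing' ends in [d] in [kɔsɔda] but [t] in [kɔsɔt].
If /t/ were underlying and a rule turned it into [d] before the CAUS suffix, 'star' would also alternate; but it has [t] in both [fiʃuta] and [fiʃut].
So /d/ is underlying, and a rule of word-final obstruent devoicing — voiced obstruents become voiceless word-finally — gives [t].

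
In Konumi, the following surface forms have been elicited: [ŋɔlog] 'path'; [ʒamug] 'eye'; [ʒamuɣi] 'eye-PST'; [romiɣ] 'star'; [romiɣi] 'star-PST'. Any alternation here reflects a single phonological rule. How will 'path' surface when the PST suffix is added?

[ŋɔloɣi]

The stem for 'eye' ends in [g] in [ʒamug] but [ɣ] in [ʒamuɣi].
But 'star' keeps [ɣ] in both environments ([romiɣ], [romiɣi]), so there is no rule changing /ɣ/ to [g] in isolation.
The alternation reflects intervocalic spirantization: voiced stops become fricatives between vowels. /g/ is underlying.
The one attested form of 'path', [ŋɔlog], shows underlying /ŋɔlog/. Applying the same rule between vowels gives [ŋɔloɣi].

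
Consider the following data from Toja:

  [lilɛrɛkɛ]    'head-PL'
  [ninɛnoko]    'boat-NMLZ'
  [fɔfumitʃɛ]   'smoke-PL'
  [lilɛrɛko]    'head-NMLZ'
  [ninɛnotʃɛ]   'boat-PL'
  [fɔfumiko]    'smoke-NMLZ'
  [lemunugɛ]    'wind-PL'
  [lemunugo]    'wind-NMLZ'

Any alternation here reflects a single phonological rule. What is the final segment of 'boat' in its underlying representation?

/tʃ/

'boat' shows [k] ~ [tʃ] at the end of the stem ([ninɛnoko] vs [ninɛnotʃɛ]).
If /k/ were underlying and a rule turned it into [tʃ] before the PL suffix, 'head' would also alternate; but it has [k] in both [lilɛrɛko] and [lilɛrɛkɛ].
The alternation reflects depalatalization: palato-alveolar /tʃ/ becomes [k] when no front vowel follows. /tʃ/ is underlying.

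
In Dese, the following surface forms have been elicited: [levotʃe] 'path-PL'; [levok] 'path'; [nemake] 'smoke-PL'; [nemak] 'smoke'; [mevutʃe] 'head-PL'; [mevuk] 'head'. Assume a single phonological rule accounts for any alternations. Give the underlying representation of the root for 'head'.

In [mevutʃe] and [mevuk] the final segment of 'head' alternates: [tʃ] ~ [k].
The stem 'smoke' ([nemake], [nemak]) shows [k] unchanged in both environments, so [k] cannot be basic with [tʃ] derived before the PL suffix.
The underlying segment must be /tʃ/; palato-alveolar /tʃ/ becomes [k] when no front vowel follows, yielding [k] there.
The underlying form of 'head' is therefore /mevutʃ/.

/mevutʃ/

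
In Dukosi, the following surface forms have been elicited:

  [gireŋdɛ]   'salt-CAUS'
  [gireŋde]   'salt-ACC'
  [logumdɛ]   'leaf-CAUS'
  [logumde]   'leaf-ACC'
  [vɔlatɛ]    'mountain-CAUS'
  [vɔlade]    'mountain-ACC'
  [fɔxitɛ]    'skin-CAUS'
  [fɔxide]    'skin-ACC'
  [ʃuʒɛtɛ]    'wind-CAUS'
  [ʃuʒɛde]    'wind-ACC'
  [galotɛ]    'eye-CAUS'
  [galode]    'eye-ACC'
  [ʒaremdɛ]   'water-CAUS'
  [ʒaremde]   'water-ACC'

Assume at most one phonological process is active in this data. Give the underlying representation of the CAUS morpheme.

The CAUS suffix surfaces as [-dɛ] and [-tɛ], depending on the final segment of the stem.
The ACC suffix, which begins with [d], is invariant after every stem; so [d] is not altered by any rule here.
So the underlying form is /-tɛ/, and voiceless stops become voiced after a nasal.

/-tɛ/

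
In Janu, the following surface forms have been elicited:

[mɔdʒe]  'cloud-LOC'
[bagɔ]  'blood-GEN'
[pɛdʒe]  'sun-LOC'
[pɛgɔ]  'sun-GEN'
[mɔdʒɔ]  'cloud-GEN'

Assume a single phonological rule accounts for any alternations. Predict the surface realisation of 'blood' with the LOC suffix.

[badʒe]

The root 'sun' surfaces as [pɛgɔ] and [pɛdʒe], with a stem-final [g] ~ [dʒ] alternation.
If /dʒ/ were underlying and a rule turned it into [g] before the GEN suffix, 'cloud' would also alternate; but it has [dʒ] in both [mɔdʒɔ] and [mɔdʒe].
Therefore /g/ is basic and [dʒ] is derived by palatalization before a front vowel (/g/ becomes palato-alveolar [dʒ] before a front vowel).
The one attested form of 'blood', [bagɔ], shows underlying /bag/. Applying the same rule before a front vowel gives [badʒe].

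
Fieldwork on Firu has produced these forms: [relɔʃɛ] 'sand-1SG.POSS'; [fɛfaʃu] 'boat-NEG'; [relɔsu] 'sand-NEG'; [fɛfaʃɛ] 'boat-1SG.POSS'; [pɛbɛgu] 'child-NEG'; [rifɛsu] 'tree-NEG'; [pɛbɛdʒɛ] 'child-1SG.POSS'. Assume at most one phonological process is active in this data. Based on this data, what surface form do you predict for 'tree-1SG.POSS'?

[rifɛʃɛ]

'sand' shows [s] ~ [ʃ] at the end of the stem ([relɔsu] vs [relɔʃɛ]).
If /ʃ/ were underlying and a rule turned it into [s] before the NEG suffix, 'boat' would also alternate; but it has [ʃ] in both [fɛfaʃu] and [fɛfaʃɛ].
The underlying segment must be /s/; /g/ and /s/ become palato-alveolar [dʒ] and [ʃ] before a front vowel, yielding [ʃ] there.
From [rifɛsu] the stem 'tree' is /rifɛs/; before a front vowel this yields [rifɛʃɛ].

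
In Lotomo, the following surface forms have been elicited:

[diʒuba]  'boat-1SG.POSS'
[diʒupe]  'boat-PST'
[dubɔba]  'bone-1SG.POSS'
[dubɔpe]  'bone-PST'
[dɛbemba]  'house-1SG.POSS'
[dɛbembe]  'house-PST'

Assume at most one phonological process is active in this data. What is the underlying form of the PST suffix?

The PST morpheme has two allomorphs, [-be] and [-pe].
The 1SG.POSS suffix, which begins with [b], is invariant after every stem; so [b] is not altered by any rule here.
So the underlying form is /-pe/, and voiceless stops become voiced after a nasal.

/-pe/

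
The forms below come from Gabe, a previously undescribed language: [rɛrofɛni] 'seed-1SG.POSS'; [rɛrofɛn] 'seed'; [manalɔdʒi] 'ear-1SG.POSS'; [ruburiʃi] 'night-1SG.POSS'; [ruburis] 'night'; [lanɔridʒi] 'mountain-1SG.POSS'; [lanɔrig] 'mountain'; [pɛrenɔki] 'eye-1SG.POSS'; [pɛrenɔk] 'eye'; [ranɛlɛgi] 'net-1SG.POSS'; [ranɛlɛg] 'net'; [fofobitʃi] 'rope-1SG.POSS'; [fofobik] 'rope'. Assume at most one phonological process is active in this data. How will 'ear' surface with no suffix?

In [lanɔridʒi] and [lanɔrig] the final segment of 'mountain' alternates: [dʒ] ~ [g].
But 'net' keeps [g] in both environments ([ranɛlɛgi], [ranɛlɛg]), so there is no rule changing /g/ to [dʒ] before the 1SG.POSS suffix.
So /dʒ/ is underlying, and a rule of depalatalization — palato-alveolar /tʃ/, /dʒ/ and /ʃ/ become [k], [g] and [s] when no front vowel follows — gives [g].
From [manalɔdʒi] the stem 'ear' is /manalɔdʒ/; when no front vowel follows this yields [manalɔg].

[manalɔg]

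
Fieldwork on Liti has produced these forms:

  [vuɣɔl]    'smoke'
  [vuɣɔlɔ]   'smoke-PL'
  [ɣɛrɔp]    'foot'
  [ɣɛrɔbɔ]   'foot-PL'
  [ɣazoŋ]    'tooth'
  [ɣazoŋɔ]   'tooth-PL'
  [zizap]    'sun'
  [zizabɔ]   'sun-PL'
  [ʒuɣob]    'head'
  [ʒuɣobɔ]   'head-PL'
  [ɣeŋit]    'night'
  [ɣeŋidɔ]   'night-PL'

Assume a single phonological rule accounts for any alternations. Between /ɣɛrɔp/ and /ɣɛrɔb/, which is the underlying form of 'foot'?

The stem for 'foot' ends in [p] in [ɣɛrɔp] but [b] in [ɣɛrɔbɔ].
The stem 'head' ([ʒuɣob], [ʒuɣobɔ]) shows [b] unchanged in both environments, so [b] cannot be basic with [p] derived in isolation.
The alternation reflects intervocalic voicing: voiceless stops become voiced between vowels. /p/ is underlying.

/ɣɛrɔp/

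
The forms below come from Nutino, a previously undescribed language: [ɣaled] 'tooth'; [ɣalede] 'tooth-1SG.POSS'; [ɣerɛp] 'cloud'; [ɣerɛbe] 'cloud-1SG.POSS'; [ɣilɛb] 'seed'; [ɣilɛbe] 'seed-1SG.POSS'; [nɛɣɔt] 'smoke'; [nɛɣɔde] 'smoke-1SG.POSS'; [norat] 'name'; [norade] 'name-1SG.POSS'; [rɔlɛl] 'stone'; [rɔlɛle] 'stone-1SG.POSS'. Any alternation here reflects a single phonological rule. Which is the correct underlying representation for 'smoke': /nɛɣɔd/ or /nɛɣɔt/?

/nɛɣɔt/

'smoke' shows [t] ~ [d] at the end of the stem ([nɛɣɔt] vs [nɛɣɔde]).
If /d/ were underlying and a rule turned it into [t] in isolation, 'tooth' would also alternate; but it has [d] in both [ɣaled] and [ɣalede].
The underlying segment must be /t/; voiceless stops become voiced between vowels, yielding [d] there.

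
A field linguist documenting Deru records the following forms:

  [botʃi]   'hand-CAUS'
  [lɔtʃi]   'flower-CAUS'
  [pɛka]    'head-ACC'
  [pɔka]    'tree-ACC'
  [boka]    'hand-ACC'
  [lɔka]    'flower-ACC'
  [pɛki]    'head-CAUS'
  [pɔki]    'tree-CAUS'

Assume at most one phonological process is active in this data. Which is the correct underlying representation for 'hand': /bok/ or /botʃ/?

/botʃ/

'hand' shows [k] ~ [tʃ] at the end of the stem ([boka] vs [botʃi]).
But 'tree' keeps [k] in both environments ([pɔka], [pɔki]), so there is no rule changing /k/ to [tʃ] before the CAUS suffix.
So /tʃ/ is underlying, and a rule of depalatalization — palato-alveolar /tʃ/ becomes [k] when no front vowel follows — gives [k].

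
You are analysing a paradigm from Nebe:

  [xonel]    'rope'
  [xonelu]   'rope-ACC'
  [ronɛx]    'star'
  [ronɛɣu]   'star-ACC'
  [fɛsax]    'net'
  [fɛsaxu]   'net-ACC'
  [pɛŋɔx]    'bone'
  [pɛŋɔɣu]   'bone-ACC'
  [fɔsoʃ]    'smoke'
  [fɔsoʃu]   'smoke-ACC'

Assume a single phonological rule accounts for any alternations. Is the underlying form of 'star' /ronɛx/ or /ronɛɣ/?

In [ronɛx] and [ronɛɣu] the final segment of 'star' alternates: [x] ~ [ɣ].
Compare 'net', with invariant [x] in [fɛsax] and [fɛsaxu]: an analysis with underlying /x/ and a rule producing [ɣ] before the ACC suffix would wrongly predict alternation here too.
Therefore /ɣ/ is basic and [x] is derived by word-final obstruent devoicing (voiced obstruents become voiceless word-finally).

/ronɛɣ/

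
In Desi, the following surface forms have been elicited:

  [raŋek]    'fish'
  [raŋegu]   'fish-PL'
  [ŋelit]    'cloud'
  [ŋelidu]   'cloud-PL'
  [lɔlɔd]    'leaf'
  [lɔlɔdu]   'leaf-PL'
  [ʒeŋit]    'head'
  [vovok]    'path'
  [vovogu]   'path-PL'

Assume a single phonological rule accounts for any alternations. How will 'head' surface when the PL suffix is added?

[ʒeŋidu]

The root 'cloud' surfaces as [ŋelit] and [ŋelidu], with a stem-final [t] ~ [d] alternation.
The stem 'leaf' ([lɔlɔd], [lɔlɔdu]) shows [d] unchanged in both environments, so [d] cannot be basic with [t] derived in isolation.
Therefore /t/ is basic and [d] is derived by intervocalic voicing (voiceless stops become voiced between vowels).
From [ʒeŋit] the stem 'head' is /ʒeŋit/; between vowels this yields [ʒeŋidu].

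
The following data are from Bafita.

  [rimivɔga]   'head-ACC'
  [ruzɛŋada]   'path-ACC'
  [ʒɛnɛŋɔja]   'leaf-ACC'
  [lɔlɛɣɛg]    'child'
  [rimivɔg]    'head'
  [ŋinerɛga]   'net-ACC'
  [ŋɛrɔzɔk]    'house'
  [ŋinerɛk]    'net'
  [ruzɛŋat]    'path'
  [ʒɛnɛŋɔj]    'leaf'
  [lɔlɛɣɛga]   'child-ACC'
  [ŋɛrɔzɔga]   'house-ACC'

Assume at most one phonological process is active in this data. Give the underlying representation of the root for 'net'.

The root 'net' surfaces as [ŋinerɛga] and [ŋinerɛk], with a stem-final [g] ~ [k] alternation.
The stem 'child' ([lɔlɛɣɛga], [lɔlɛɣɛg]) shows [g] unchanged in both environments, so [g] cannot be basic with [k] derived in isolation.
The underlying segment must be /k/; voiceless stops become voiced between vowels, yielding [g] there.
The underlying form of 'net' is therefore /ŋinerɛk/.

/ŋinerɛk/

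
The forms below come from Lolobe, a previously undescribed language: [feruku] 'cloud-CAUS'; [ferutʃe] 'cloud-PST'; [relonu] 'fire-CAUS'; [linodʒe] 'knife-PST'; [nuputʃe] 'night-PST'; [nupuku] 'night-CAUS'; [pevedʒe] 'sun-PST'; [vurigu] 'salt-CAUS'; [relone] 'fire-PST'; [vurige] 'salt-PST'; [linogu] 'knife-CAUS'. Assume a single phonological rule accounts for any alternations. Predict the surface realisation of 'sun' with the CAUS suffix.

The root 'knife' surfaces as [linodʒe] and [linogu], with a stem-final [dʒ] ~ [g] alternation.
Compare 'salt', with invariant [g] in [vurige] and [vurigu]: an analysis with underlying /g/ and a rule producing [dʒ] before the PST suffix would wrongly predict alternation here too.
So /dʒ/ is underlying, and a rule of depalatalization — palato-alveolar /tʃ/ and /dʒ/ become [k] and [g] when no front vowel follows — gives [g].
The one attested form of 'sun', [pevedʒe], shows underlying /pevedʒ/. Applying the same rule when no front vowel follows gives [pevegu].

[pevegu]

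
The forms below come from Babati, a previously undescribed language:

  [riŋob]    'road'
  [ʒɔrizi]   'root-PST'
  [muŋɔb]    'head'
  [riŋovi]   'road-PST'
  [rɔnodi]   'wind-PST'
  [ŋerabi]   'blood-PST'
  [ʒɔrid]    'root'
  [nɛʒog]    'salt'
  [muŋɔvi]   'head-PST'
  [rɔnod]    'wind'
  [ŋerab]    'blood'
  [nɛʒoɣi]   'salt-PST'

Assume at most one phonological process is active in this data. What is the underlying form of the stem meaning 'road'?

In [riŋovi] and [riŋob] the final segment of 'road' alternates: [v] ~ [b].
If /b/ were underlying and a rule turned it into [v] before the PST suffix, 'blood' would also alternate; but it has [b] in both [ŋerabi] and [ŋerab].
So /v/ is underlying, and a rule of word-final hardening — voiced fricatives become stops word-finally — gives [b].
The underlying form of 'road' is therefore /riŋov/.

/riŋov/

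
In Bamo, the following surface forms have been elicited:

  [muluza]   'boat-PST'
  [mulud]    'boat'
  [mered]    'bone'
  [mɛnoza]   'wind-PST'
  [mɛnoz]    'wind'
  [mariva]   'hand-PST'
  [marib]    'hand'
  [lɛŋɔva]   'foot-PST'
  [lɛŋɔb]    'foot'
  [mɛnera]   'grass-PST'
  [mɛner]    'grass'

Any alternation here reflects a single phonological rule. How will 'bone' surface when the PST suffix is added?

The root 'boat' surfaces as [muluza] and [mulud], with a stem-final [z] ~ [d] alternation.
Compare 'wind', with invariant [z] in [mɛnoza] and [mɛnoz]: an analysis with underlying /z/ and a rule producing [d] in isolation would wrongly predict alternation here too.
The underlying segment must be /d/; voiced stops become fricatives between vowels, yielding [z] there.
The one attested form of 'bone', [mered], shows underlying /mered/. Applying the same rule between vowels gives [mereza].

[mereza]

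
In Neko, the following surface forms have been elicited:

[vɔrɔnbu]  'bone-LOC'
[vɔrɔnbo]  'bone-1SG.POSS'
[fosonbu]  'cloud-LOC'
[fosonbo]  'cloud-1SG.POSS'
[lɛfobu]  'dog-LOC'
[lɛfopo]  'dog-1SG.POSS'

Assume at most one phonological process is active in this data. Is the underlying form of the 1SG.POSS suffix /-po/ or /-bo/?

The 1SG.POSS morpheme has two allomorphs, [-bo] and [-po].
The LOC suffix, which begins with [b], is invariant after every stem; so [b] is not altered by any rule here.
So the underlying form is /-po/, and voiceless stops become voiced after a nasal.

/-po/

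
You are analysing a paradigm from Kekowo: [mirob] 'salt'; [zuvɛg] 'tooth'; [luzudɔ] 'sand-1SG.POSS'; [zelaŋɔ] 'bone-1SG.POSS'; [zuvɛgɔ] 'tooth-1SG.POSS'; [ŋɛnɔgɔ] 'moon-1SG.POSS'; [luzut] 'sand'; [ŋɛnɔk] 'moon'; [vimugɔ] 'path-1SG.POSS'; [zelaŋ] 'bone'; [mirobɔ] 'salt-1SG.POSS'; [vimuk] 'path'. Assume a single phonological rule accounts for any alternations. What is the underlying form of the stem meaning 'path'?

/vimuk/

In [vimugɔ] and [vimuk] the final segment of 'path' alternates: [g] ~ [k].
If /g/ were underlying and a rule turned it into [k] in isolation, 'tooth' would also alternate; but it has [g] in both [zuvɛgɔ] and [zuvɛg].
Therefore /k/ is basic and [g] is derived by intervocalic voicing (voiceless stops become voiced between vowels).
Hence 'path' is /vimuk/ underlyingly.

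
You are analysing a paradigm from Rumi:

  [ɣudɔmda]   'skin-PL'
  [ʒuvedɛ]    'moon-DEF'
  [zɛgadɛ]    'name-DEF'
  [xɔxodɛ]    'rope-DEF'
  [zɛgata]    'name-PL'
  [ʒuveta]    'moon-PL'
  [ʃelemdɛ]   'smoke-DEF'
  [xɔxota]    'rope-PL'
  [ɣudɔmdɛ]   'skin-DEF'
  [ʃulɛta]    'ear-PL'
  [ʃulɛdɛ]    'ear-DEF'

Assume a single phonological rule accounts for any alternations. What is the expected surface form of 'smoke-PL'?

The PL suffix surfaces as [-da] and [-ta], depending on the final segment of the stem.
The DEF suffix, which begins with [d], is invariant after every stem; so [d] is not altered by any rule here.
So the underlying form is /-ta/, and voiceless stops become voiced after a nasal.
After 'smoke', which ends in a nasal, the suffix surfaces as [-da], giving [ʃelemda].

[ʃelemda]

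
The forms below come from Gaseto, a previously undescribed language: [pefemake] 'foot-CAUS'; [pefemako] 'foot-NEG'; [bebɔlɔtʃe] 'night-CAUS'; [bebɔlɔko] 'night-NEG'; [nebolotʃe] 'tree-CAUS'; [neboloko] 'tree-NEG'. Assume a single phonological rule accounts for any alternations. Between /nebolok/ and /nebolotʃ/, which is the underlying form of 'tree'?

The root 'tree' surfaces as [nebolotʃe] and [neboloko], with a stem-final [tʃ] ~ [k] alternation.
The stem 'foot' ([pefemake], [pefemako]) shows [k] unchanged in both environments, so [k] cannot be basic with [tʃ] derived before the CAUS suffix.
So /tʃ/ is underlying, and a rule of depalatalization — palato-alveolar /tʃ/ becomes [k] when no front vowel follows — gives [k].

/nebolotʃ/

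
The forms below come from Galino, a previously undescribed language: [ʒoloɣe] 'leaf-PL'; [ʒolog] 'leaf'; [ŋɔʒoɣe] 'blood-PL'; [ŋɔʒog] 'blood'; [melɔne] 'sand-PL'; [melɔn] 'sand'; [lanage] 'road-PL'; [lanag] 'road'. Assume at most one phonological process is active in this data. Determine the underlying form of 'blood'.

/ŋɔʒoɣ/

In [ŋɔʒoɣe] and [ŋɔʒog] the final segment of 'blood' alternates: [ɣ] ~ [g].
If /g/ were underlying and a rule turned it into [ɣ] before the PL suffix, 'road' would also alternate; but it has [g] in both [lanage] and [lanag].
The underlying segment must be /ɣ/; voiced fricatives become stops word-finally, yielding [g] there.
So 'blood' = /ŋɔʒoɣ/.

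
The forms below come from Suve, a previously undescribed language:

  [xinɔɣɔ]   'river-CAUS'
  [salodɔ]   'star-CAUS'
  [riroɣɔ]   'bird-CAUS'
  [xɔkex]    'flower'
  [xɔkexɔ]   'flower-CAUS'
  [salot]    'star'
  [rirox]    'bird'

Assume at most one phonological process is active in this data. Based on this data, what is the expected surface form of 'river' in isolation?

[xinɔx]

The stem for 'bird' ends in [x] in [rirox] but [ɣ] in [riroɣɔ].
Compare 'flower', with invariant [x] in [xɔkex] and [xɔkexɔ]: an analysis with underlying /x/ and a rule producing [ɣ] before the CAUS suffix would wrongly predict alternation here too.
The alternation reflects word-final obstruent devoicing: voiced obstruents become voiceless word-finally. /ɣ/ is underlying.
From [xinɔɣɔ] the stem 'river' is /xinɔɣ/; word-finally this yields [xinɔx].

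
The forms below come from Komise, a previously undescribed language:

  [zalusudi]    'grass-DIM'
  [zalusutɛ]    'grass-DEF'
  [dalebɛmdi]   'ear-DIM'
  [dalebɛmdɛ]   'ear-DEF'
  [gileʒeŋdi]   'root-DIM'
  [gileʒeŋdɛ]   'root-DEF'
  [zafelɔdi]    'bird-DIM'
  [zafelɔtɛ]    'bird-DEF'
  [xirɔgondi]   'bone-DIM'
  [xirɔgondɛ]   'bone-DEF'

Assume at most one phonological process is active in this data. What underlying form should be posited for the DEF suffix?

/-tɛ/

The DEF morpheme has two allomorphs, [-dɛ] and [-tɛ].
By contrast the DIM suffix keeps its initial [d] throughout — that segment must be underlying.
The DEF suffix is therefore /-tɛ/ underlyingly, with post-nasal voicing: voiceless stops become voiced after a nasal.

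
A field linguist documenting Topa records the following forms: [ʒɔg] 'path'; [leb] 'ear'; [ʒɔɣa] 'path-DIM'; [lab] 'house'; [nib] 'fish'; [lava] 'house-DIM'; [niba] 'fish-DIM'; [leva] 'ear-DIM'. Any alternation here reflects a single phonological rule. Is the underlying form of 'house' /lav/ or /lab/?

/lav/

The stem for 'house' ends in [v] in [lava] but [b] in [lab].
But 'fish' keeps [b] in both environments ([niba], [nib]), so there is no rule changing /b/ to [v] before the DIM suffix.
So /v/ is underlying, and a rule of word-final hardening — voiced fricatives become stops word-finally — gives [b].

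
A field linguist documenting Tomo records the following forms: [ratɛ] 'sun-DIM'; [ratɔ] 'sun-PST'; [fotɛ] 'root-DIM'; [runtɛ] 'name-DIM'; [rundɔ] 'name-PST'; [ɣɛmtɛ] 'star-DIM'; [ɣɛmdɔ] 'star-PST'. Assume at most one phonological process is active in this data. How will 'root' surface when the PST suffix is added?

[fotɔ]

The PST suffix surfaces as [-dɔ] and [-tɔ], depending on the final segment of the stem.
By contrast the DIM suffix keeps its initial [t] throughout — that segment must be underlying.
The PST suffix is therefore /-dɔ/ underlyingly, with post-vocalic devoicing: voiced stops become voiceless after a vowel.
After 'root', which ends in a vowel, the suffix surfaces as [-tɔ], giving [fotɔ].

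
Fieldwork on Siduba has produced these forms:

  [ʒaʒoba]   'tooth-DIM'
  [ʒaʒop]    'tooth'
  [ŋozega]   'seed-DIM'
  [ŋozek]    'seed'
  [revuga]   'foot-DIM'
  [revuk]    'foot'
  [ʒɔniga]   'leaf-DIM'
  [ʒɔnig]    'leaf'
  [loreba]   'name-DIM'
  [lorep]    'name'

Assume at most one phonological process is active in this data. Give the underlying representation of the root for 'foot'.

In [revuga] and [revuk] the final segment of 'foot' alternates: [g] ~ [k].
But 'leaf' keeps [g] in both environments ([ʒɔniga], [ʒɔnig]), so there is no rule changing /g/ to [k] in isolation.
The alternation reflects intervocalic voicing: voiceless stops become voiced between vowels. /k/ is underlying.

/revuk/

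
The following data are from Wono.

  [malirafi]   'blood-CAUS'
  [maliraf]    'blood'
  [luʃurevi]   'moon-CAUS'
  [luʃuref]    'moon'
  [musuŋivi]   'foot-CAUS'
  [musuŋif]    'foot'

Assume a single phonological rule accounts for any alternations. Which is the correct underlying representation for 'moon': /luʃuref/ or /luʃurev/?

In [luʃurevi] and [luʃuref] the final segment of 'moon' alternates: [v] ~ [f].
The stem 'blood' ([malirafi], [maliraf]) shows [f] unchanged in both environments, so [f] cannot be basic with [v] derived before the CAUS suffix.
The alternation reflects word-final obstruent devoicing: voiced obstruents become voiceless word-finally. /v/ is underlying.

/luʃurev/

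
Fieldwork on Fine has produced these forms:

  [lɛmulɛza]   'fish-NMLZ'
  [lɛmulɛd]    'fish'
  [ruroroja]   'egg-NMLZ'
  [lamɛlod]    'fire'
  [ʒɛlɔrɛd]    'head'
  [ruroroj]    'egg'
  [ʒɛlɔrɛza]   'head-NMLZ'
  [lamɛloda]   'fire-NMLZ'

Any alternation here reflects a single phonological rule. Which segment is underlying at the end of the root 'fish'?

The stem for 'fish' ends in [z] in [lɛmulɛza] but [d] in [lɛmulɛd].
The stem 'fire' ([lamɛloda], [lamɛlod]) shows [d] unchanged in both environments, so [d] cannot be basic with [z] derived before the NMLZ suffix.
The underlying segment must be /z/; voiced fricatives become stops word-finally, yielding [d] there.

/z/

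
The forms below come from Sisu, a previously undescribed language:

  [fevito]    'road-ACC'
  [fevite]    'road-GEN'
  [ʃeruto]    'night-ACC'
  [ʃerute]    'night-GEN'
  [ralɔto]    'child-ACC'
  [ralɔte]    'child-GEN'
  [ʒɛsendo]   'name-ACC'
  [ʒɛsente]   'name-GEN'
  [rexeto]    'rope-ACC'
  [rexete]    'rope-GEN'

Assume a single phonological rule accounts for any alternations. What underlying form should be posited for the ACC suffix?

The ACC suffix surfaces as [-do] and [-to], depending on the final segment of the stem.
By contrast the GEN suffix keeps its initial [t] throughout — that segment must be underlying.
So the underlying form is /-do/, and voiced stops become voiceless after a vowel.

/-do/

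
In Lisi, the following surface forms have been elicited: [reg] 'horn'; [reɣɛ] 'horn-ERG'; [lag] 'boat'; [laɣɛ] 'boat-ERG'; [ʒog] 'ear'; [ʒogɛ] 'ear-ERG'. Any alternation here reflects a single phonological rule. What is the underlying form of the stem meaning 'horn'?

'horn' shows [g] ~ [ɣ] at the end of the stem ([reg] vs [reɣɛ]).
The stem 'ear' ([ʒog], [ʒogɛ]) shows [g] unchanged in both environments, so [g] cannot be basic with [ɣ] derived before the ERG suffix.
The alternation reflects word-final hardening: voiced fricatives become stops word-finally. /ɣ/ is underlying.
Hence 'horn' is /reɣ/ underlyingly.

/reɣ/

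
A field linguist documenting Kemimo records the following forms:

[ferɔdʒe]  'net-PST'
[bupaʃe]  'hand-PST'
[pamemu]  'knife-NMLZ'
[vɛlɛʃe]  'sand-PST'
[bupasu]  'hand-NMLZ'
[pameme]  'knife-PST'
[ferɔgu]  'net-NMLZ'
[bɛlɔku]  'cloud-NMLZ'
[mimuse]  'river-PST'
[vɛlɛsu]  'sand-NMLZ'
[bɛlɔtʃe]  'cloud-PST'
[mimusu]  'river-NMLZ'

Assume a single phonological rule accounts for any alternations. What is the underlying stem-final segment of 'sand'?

The root 'sand' surfaces as [vɛlɛsu] and [vɛlɛʃe], with a stem-final [s] ~ [ʃ] alternation.
The stem 'river' ([mimusu], [mimuse]) shows [s] unchanged in both environments, so [s] cannot be basic with [ʃ] derived before the PST suffix.
Therefore /ʃ/ is basic and [s] is derived by depalatalization (palato-alveolar /tʃ/, /dʒ/ and /ʃ/ become [k], [g] and [s] when no front vowel follows).

/ʃ/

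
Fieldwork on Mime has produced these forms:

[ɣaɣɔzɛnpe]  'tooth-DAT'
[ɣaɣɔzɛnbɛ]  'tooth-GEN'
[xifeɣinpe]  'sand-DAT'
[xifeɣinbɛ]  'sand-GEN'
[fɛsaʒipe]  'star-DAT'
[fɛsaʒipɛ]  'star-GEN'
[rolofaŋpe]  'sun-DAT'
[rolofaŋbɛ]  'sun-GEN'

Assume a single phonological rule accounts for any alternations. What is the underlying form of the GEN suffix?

The GEN morpheme has two allomorphs, [-bɛ] and [-pɛ].
The DAT suffix, which begins with [p], is invariant after every stem; so [p] is not altered by any rule here.
So the underlying form is /-bɛ/, and voiced stops become voiceless after a vowel.

/-bɛ/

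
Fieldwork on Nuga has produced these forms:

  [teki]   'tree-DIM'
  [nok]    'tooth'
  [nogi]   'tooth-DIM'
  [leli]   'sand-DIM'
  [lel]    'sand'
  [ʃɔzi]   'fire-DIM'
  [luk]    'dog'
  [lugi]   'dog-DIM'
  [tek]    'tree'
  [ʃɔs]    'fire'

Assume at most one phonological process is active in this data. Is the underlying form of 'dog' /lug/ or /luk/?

/lug/

'dog' shows [k] ~ [g] at the end of the stem ([luk] vs [lugi]).
Compare 'tree', with invariant [k] in [tek] and [teki]: an analysis with underlying /k/ and a rule producing [g] before the DIM suffix would wrongly predict alternation here too.
The alternation reflects word-final obstruent devoicing: voiced obstruents become voiceless word-finally. /g/ is underlying.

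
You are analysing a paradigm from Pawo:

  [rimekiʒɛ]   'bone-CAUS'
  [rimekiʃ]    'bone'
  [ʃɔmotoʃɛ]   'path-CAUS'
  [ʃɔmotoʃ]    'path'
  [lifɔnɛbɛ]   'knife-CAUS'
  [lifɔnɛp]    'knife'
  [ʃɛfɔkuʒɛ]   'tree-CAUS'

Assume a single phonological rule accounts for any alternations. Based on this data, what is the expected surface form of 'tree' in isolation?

[ʃɛfɔkuʃ]

'bone' shows [ʒ] ~ [ʃ] at the end of the stem ([rimekiʒɛ] vs [rimekiʃ]).
If /ʃ/ were underlying and a rule turned it into [ʒ] before the CAUS suffix, 'path' would also alternate; but it has [ʃ] in both [ʃɔmotoʃɛ] and [ʃɔmotoʃ].
Therefore /ʒ/ is basic and [ʃ] is derived by word-final obstruent devoicing (voiced obstruents become voiceless word-finally).
From [ʃɛfɔkuʒɛ] the stem 'tree' is /ʃɛfɔkuʒ/; word-finally this yields [ʃɛfɔkuʃ].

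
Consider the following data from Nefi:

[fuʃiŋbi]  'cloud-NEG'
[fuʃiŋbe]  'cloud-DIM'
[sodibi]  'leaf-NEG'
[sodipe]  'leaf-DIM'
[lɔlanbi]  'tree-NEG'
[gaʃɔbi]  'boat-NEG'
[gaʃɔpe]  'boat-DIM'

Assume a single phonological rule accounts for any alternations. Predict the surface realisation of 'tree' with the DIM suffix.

The DIM suffix surfaces as [-be] and [-pe], depending on the final segment of the stem.
By contrast the NEG suffix keeps its initial [b] throughout — that segment must be underlying.
So the underlying form is /-pe/, and voiceless stops become voiced after a nasal.
After 'tree', which ends in a nasal, the suffix surfaces as [-be], giving [lɔlanbe].

[lɔlanbe]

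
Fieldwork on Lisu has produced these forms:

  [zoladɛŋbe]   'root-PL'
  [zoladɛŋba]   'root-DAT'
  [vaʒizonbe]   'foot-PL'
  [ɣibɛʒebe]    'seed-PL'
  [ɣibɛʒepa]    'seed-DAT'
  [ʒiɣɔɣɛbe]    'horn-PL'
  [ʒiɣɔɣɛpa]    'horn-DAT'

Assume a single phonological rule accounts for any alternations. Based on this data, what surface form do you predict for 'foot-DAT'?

[vaʒizonba]

The DAT suffix surfaces as [-ba] and [-pa], depending on the final segment of the stem.
By contrast the PL suffix keeps its initial [b] throughout — that segment must be underlying.
The DAT suffix is therefore /-pa/ underlyingly, with post-nasal voicing: voiceless stops become voiced after a nasal.
After 'foot', which ends in a nasal, the suffix surfaces as [-ba], giving [vaʒizonba].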